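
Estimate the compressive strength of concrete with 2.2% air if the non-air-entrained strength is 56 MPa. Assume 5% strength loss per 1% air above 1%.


Strength loss = (2.2 - 1) * 5 = 6.0%
f'c = 56 * (1 - 6.0/100)
= 52.64 MPa

52.64


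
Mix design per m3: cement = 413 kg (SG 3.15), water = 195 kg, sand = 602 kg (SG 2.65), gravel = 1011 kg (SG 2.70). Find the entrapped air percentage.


Vol cement = 413 / (3.15 * 1000) = 0.131111 m3
Vol water = 195 / 1000 = 0.195 m3
Vol sand = 602 / (2.65 * 1000) = 0.22717 m3
Vol gravel = 1011 / (2.70 * 1000) = 0.374444 m3
Total solid + water volume = 0.927725 m3
Air = (1 - 0.927725) * 100 = 7.23%

7.23


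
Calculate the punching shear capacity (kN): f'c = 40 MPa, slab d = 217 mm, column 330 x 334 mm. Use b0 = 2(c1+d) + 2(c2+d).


b0 = 2*(330 + 217) + 2*(334 + 217) = 2196 mm
Vc = 0.33 * sqrt(40) * 2196 * 217 / 1000
= 994.57 kN

994.57


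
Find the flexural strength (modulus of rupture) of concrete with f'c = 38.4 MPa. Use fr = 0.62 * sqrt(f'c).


fr = 0.62 * sqrt(38.4)
= 3.842 MPa

3.842


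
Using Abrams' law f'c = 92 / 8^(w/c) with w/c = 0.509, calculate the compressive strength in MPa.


f'c = 92 / 8^0.509
= 92 / 2.882
= 31.92 MPa

31.92


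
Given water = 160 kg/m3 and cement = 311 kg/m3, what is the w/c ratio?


w/c = water / cement
w/c = 160 / 311 = 0.514

0.514


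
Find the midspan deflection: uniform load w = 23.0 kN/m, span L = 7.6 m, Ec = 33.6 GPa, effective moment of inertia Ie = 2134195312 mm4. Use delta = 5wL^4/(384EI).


Convert: L = 7.6 m = 7600 mm, Ec = 33.6 GPa = 33600 MPa
delta = 5 * 23.0 * 7600^4 / (384 * 33600 * 2134195312)
= 13.93 mm

13.93


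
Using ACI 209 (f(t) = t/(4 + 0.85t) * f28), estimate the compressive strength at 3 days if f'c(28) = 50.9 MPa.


f(3) = 3 / (4 + 0.85 * 3) * 50.9
= 3 / 6.55 * 50.9
= 23.31 MPa

23.31


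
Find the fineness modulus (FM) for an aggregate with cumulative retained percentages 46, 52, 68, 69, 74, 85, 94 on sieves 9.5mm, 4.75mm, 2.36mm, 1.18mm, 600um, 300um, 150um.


FM = sum(cumulative % retained) / 100
= 488 / 100
= 4.88

4.88


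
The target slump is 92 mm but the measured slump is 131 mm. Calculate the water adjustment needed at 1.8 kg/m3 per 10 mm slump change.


Difference = 92 - 131 = -39 mm
Water adjustment = -39 * 1.8 / 10 = -7.0 kg/m3

-7.0


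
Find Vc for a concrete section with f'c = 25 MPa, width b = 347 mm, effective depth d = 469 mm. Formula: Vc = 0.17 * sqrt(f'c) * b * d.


Vc = 0.17 * sqrt(25) * 347 * 469 / 1000
= 138.33 kN

138.33


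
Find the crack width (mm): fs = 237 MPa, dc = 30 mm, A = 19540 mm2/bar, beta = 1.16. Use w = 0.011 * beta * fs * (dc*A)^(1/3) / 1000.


w = 0.011 * beta * fs * (dc * A)^(1/3) / 1000
= 0.011 * 1.16 * 237 * (30 * 19540)^(1/3) / 1000
= 0.253 mm

0.253


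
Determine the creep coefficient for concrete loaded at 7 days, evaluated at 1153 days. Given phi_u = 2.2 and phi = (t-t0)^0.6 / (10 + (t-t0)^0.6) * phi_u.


dt = 1153 - 7 = 1146
phi = 1146^0.6 / (10 + 1146^0.6) * 2.2
= 1.92

1.92


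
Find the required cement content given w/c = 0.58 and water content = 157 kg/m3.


Cement = water / (w/c)
= 157 / 0.58
= 270.7 kg/m3

270.7


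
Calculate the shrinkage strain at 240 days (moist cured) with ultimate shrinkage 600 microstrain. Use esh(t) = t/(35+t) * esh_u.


esh(240) = 240 / (35 + 240) * 600
= 240 / 275 * 600
= 523.6 microstrain

523.6


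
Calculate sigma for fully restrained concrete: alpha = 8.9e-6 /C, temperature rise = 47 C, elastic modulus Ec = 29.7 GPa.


sigma = alpha * dT * Ec
= 8.9e-6 * 47 * 29.7 * 1000
= 12.424 MPa

12.424


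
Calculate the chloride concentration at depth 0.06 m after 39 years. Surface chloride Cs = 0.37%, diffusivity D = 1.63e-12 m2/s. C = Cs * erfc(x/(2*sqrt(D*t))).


t_seconds = 39 * 365.25 * 24 * 3600 = 1230746400.0 s
arg = 0.06 / (2 * sqrt(1.63e-12 * 1230746400.0))
= 0.6698
erfc(0.6698) = 0.3435
C = 0.37 * 0.3435 = 0.1271%

0.1271


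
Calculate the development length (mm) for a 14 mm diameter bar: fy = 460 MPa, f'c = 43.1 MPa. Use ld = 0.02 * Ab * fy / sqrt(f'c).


Ab = pi * 14^2 / 4 = 153.938 mm2
ld = 0.02 * 153.938 * 460 / sqrt(43.1)
= 215.7 mm

215.7


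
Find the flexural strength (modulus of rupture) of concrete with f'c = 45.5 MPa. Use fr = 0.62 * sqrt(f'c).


fr = 0.62 * sqrt(45.5)
= 4.182 MPa

4.182


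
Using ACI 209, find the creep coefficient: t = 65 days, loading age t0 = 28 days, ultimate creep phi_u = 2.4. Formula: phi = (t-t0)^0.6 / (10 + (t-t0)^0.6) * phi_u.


dt = 65 - 28 = 37
phi = 37^0.6 / (10 + 37^0.6) * 2.4
= 1.119

1.119


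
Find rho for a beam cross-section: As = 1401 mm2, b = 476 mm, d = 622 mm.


rho = As / (b * d)
= 1401 / (476 * 622)
= 0.0047

0.0047


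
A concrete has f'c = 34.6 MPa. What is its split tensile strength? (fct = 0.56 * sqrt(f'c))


fct = 0.56 * sqrt(34.6)
= 0.56 * 5.882
= 3.294 MPa

3.294


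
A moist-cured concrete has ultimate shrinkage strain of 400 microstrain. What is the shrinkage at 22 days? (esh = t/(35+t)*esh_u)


esh(22) = 22 / (35 + 22) * 400
= 22 / 57 * 400
= 154.4 microstrain

154.4


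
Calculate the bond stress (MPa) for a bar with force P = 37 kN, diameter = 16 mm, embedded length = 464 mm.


u = P / (pi * db * ld)
= 37 * 1000 / (pi * 16 * 464)
= 1.586 MPa

1.586


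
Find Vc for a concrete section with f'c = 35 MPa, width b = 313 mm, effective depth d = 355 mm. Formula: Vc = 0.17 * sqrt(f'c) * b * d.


Vc = 0.17 * sqrt(35) * 313 * 355 / 1000
= 111.75 kN

111.75


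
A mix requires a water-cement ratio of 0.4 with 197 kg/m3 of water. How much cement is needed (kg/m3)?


Cement = water / (w/c)
= 197 / 0.4
= 492.5 kg/m3

492.5


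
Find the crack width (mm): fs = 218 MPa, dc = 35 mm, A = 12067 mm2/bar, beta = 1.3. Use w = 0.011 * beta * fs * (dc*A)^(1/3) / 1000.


w = 0.011 * beta * fs * (dc * A)^(1/3) / 1000
= 0.011 * 1.3 * 218 * (35 * 12067)^(1/3) / 1000
= 0.234 mm

0.234


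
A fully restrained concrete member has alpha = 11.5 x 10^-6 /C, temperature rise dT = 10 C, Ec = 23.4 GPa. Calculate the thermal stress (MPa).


sigma = alpha * dT * Ec
= 11.5e-6 * 10 * 23.4 * 1000
= 2.691 MPa

2.691


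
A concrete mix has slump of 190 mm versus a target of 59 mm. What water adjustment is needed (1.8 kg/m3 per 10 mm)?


Difference = 59 - 190 = -131 mm
Water adjustment = -131 * 1.8 / 10 = -23.6 kg/m3

-23.6


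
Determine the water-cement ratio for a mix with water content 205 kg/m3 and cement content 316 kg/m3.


w/c = water / cement
w/c = 205 / 316 = 0.649

0.649


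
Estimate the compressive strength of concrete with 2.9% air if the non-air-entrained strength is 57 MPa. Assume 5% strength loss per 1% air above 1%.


Strength loss = (2.9 - 1) * 5 = 9.5%
f'c = 57 * (1 - 9.5/100)
= 51.59 MPa

51.59


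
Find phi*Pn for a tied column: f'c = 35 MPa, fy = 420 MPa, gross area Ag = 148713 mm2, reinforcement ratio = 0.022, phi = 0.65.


Ast = rho * Ag = 0.022 * 148713 = 3271.686 mm2
phi*Pn = 0.65 * 0.80 * (0.85 * 35 * (148713 - 3271.686) + 420 * 3271.686) / 1000
= 2964.51 kN

2964.51


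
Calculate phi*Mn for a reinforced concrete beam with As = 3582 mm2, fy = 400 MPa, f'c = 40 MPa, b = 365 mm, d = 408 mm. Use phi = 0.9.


a = As * fy / (0.85 * f'c * b)
= 3582 * 400 / (0.85 * 40 * 365)
= 115.4553 mm
Mn = As * fy * (d - a/2) / 10^6
= 501.8702 kN-m
phi*Mn = 0.9 * 501.8702 = 451.68 kN-m

451.68


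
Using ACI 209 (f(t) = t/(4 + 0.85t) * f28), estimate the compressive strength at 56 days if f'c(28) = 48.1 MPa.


f(56) = 56 / (4 + 0.85 * 56) * 48.1
= 56 / 51.6 * 48.1
= 52.2 MPa

52.2


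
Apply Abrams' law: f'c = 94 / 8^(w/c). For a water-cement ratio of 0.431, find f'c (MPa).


f'c = 94 / 8^0.431
= 94 / 2.45
= 38.36 MPa

38.36


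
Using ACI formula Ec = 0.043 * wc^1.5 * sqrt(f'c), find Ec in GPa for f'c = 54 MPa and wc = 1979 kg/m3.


Ec = 0.043 * 1979^1.5 * sqrt(54) / 1000
= 27.82 GPa

27.82


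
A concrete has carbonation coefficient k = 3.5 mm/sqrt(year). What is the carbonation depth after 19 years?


depth = k * sqrt(t)
= 3.5 * sqrt(19)
= 15.26 mm

15.26


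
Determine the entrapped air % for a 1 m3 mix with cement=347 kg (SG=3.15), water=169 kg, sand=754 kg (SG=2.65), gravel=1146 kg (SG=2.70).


Vol cement = 347 / (3.15 * 1000) = 0.110159 m3
Vol water = 169 / 1000 = 0.169 m3
Vol sand = 754 / (2.65 * 1000) = 0.284528 m3
Vol gravel = 1146 / (2.70 * 1000) = 0.424444 m3
Total solid + water volume = 0.988131 m3
Air = (1 - 0.988131) * 100 = 1.19%

1.19


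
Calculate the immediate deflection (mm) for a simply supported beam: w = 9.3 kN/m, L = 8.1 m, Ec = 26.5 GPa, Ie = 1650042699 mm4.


Convert: L = 8.1 m = 8100 mm, Ec = 26.5 GPa = 26500 MPa
delta = 5 * 9.3 * 8100^4 / (384 * 26500 * 1650042699)
= 11.92 mm

11.92


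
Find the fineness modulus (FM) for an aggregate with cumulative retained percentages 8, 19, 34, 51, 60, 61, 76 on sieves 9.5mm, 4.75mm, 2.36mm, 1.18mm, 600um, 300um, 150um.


FM = sum(cumulative % retained) / 100
= 309 / 100
= 3.09

3.09


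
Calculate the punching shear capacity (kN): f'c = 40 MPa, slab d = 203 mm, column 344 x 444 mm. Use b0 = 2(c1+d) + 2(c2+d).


b0 = 2*(344 + 203) + 2*(444 + 203) = 2388 mm
Vc = 0.33 * sqrt(40) * 2388 * 203 / 1000
= 1011.75 kN

1011.75


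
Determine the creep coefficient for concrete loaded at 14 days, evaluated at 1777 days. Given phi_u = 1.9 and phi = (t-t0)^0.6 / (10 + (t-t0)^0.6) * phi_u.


dt = 1777 - 14 = 1763
phi = 1763^0.6 / (10 + 1763^0.6) * 1.9
= 1.707

1.707


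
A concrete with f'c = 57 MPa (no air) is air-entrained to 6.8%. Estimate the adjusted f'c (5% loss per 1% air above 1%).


Strength loss = (6.8 - 1) * 5 = 29.0%
f'c = 57 * (1 - 29.0/100)
= 40.47 MPa

40.47


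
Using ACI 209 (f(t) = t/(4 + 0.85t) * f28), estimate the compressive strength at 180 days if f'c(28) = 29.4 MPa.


f(180) = 180 / (4 + 0.85 * 180) * 29.4
= 180 / 157.0 * 29.4
= 33.71 MPa

33.71


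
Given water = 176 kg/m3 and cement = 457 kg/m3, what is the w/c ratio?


w/c = water / cement
w/c = 176 / 457 = 0.385

0.385


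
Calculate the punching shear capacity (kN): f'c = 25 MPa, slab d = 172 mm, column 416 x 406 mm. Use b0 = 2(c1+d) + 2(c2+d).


b0 = 2*(416 + 172) + 2*(406 + 172) = 2332 mm
Vc = 0.33 * sqrt(25) * 2332 * 172 / 1000
= 661.82 kN

661.82


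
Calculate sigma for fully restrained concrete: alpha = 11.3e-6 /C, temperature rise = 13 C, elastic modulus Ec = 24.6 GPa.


sigma = alpha * dT * Ec
= 11.3e-6 * 13 * 24.6 * 1000
= 3.614 MPa

3.614


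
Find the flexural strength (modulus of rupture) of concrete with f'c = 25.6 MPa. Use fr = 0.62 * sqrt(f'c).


fr = 0.62 * sqrt(25.6)
= 3.137 MPa

3.137


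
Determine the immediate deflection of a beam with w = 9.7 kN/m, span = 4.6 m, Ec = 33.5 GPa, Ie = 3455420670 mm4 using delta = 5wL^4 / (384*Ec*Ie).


Convert: L = 4.6 m = 4600 mm, Ec = 33.5 GPa = 33500 MPa
delta = 5 * 9.7 * 4600^4 / (384 * 33500 * 3455420670)
= 0.49 mm

0.49


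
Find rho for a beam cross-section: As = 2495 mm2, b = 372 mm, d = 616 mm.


rho = As / (b * d)
= 2495 / (372 * 616)
= 0.0109

0.0109


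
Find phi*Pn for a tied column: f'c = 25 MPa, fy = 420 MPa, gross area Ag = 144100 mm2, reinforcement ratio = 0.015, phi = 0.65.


Ast = rho * Ag = 0.015 * 144100 = 2161.5 mm2
phi*Pn = 0.65 * 0.80 * (0.85 * 25 * (144100 - 2161.5) + 420 * 2161.5) / 1000
= 2040.49 kN

2040.49


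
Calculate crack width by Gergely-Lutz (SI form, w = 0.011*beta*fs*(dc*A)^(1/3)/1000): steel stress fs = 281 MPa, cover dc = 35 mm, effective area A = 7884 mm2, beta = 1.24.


w = 0.011 * beta * fs * (dc * A)^(1/3) / 1000
= 0.011 * 1.24 * 281 * (35 * 7884)^(1/3) / 1000
= 0.25 mm

0.25


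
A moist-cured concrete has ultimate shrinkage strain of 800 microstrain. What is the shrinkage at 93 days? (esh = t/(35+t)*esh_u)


esh(93) = 93 / (35 + 93) * 800
= 93 / 128 * 800
= 581.2 microstrain

581.2


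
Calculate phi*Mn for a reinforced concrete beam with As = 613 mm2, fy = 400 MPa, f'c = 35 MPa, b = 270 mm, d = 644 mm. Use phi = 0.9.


a = As * fy / (0.85 * f'c * b)
= 613 * 400 / (0.85 * 35 * 270)
= 30.526 mm
Mn = As * fy * (d - a/2) / 10^6
= 154.1663 kN-m
phi*Mn = 0.9 * 154.1663 = 138.75 kN-m

138.75


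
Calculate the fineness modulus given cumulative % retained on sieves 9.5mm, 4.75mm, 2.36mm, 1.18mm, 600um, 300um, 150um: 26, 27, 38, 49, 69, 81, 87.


FM = sum(cumulative % retained) / 100
= 377 / 100
= 3.77

3.77


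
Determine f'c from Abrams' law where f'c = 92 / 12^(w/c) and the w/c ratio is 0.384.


f'c = 92 / 12^0.384
= 92 / 2.597
= 35.43 MPa

35.43


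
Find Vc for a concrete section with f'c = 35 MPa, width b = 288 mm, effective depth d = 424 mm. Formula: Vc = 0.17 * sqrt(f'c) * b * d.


Vc = 0.17 * sqrt(35) * 288 * 424 / 1000
= 122.81 kN

122.81


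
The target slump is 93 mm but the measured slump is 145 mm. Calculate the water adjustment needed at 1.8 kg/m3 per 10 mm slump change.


Difference = 93 - 145 = -52 mm
Water adjustment = -52 * 1.8 / 10 = -9.4 kg/m3

-9.4


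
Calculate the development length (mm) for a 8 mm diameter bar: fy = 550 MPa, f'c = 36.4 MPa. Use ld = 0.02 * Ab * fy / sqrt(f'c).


Ab = pi * 8^2 / 4 = 50.265 mm2
ld = 0.02 * 50.265 * 550 / sqrt(36.4)
= 91.6 mm

91.6


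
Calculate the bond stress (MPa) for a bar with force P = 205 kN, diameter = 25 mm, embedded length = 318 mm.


u = P / (pi * db * ld)
= 205 * 1000 / (pi * 25 * 318)
= 8.208 MPa

8.208


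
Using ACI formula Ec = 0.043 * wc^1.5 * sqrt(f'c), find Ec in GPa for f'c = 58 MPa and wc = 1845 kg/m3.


Ec = 0.043 * 1845^1.5 * sqrt(58) / 1000
= 25.95 GPa

25.95


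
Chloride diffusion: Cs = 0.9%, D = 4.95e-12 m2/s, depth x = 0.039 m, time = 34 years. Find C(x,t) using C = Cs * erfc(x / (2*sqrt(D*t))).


t_seconds = 34 * 365.25 * 24 * 3600 = 1072958400.0 s
arg = 0.039 / (2 * sqrt(4.95e-12 * 1072958400.0))
= 0.2676
erfc(0.2676) = 0.7051
C = 0.9 * 0.7051 = 0.6346%

0.6346


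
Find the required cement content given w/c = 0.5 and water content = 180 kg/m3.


Cement = water / (w/c)
= 180 / 0.5
= 360.0 kg/m3

360.0


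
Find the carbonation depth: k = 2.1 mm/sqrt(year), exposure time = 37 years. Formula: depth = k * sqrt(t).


depth = k * sqrt(t)
= 2.1 * sqrt(37)
= 12.77 mm

12.77


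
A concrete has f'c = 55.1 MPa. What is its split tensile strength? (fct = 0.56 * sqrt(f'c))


fct = 0.56 * sqrt(55.1)
= 0.56 * 7.423
= 4.157 MPa

4.157


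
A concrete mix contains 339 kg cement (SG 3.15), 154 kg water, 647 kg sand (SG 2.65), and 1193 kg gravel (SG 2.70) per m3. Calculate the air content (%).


Vol cement = 339 / (3.15 * 1000) = 0.107619 m3
Vol water = 154 / 1000 = 0.154 m3
Vol sand = 647 / (2.65 * 1000) = 0.244151 m3
Vol gravel = 1193 / (2.70 * 1000) = 0.441852 m3
Total solid + water volume = 0.947622 m3
Air = (1 - 0.947622) * 100 = 5.24%

5.24


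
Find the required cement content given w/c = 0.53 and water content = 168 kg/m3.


Cement = water / (w/c)
= 168 / 0.53
= 317.0 kg/m3

317.0


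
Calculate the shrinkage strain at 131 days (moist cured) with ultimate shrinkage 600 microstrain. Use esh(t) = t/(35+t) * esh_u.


esh(131) = 131 / (35 + 131) * 600
= 131 / 166 * 600
= 473.5 microstrain

473.5


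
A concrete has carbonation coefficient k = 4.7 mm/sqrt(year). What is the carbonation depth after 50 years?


depth = k * sqrt(t)
= 4.7 * sqrt(50)
= 33.23 mm

33.23


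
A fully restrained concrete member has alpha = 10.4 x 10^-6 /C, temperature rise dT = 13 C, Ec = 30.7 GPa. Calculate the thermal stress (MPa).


sigma = alpha * dT * Ec
= 10.4e-6 * 13 * 30.7 * 1000
= 4.151 MPa

4.151


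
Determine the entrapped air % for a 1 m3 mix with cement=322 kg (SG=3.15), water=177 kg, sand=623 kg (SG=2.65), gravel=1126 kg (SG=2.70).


Vol cement = 322 / (3.15 * 1000) = 0.102222 m3
Vol water = 177 / 1000 = 0.177 m3
Vol sand = 623 / (2.65 * 1000) = 0.235094 m3
Vol gravel = 1126 / (2.70 * 1000) = 0.417037 m3
Total solid + water volume = 0.931354 m3
Air = (1 - 0.931354) * 100 = 6.86%

6.86


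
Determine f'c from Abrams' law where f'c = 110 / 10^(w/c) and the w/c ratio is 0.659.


f'c = 110 / 10^0.659
= 110 / 4.56
= 24.12 MPa

24.12


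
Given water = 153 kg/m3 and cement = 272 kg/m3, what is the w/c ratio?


w/c = water / cement
w/c = 153 / 272 = 0.562

0.562


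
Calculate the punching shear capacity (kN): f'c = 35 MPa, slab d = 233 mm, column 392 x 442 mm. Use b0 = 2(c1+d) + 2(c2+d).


b0 = 2*(392 + 233) + 2*(442 + 233) = 2600 mm
Vc = 0.33 * sqrt(35) * 2600 * 233 / 1000
= 1182.71 kN

1182.71


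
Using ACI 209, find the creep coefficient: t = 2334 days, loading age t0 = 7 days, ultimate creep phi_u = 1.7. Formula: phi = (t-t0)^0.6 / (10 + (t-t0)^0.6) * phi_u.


dt = 2334 - 7 = 2327
phi = 2327^0.6 / (10 + 2327^0.6) * 1.7
= 1.552

1.552


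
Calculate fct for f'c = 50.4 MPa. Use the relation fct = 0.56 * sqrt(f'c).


fct = 0.56 * sqrt(50.4)
= 0.56 * 7.099
= 3.976 MPa

3.976


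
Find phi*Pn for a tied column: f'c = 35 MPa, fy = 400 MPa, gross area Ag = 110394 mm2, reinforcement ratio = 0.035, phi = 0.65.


Ast = rho * Ag = 0.035 * 110394 = 3863.79 mm2
phi*Pn = 0.65 * 0.80 * (0.85 * 35 * (110394 - 3863.79) + 400 * 3863.79) / 1000
= 2451.69 kN

2451.69


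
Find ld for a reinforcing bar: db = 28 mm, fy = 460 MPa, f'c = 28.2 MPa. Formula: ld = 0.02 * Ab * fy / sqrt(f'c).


Ab = pi * 28^2 / 4 = 615.752 mm2
ld = 0.02 * 615.752 * 460 / sqrt(28.2)
= 1066.8 mm

1066.8


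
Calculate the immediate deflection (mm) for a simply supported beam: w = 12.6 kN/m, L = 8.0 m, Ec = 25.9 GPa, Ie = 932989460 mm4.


Convert: L = 8.0 m = 8000 mm, Ec = 25.9 GPa = 25900 MPa
delta = 5 * 12.6 * 8000^4 / (384 * 25900 * 932989460)
= 27.81 mm

27.81


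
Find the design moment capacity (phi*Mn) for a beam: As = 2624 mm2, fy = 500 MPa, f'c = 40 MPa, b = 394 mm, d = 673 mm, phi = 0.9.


a = As * fy / (0.85 * f'c * b)
= 2624 * 500 / (0.85 * 40 * 394)
= 97.9397 mm
Mn = As * fy * (d - a/2) / 10^6
= 818.7276 kN-m
phi*Mn = 0.9 * 818.7276 = 736.85 kN-m

736.85


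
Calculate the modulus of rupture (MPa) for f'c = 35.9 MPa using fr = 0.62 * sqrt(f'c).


fr = 0.62 * sqrt(35.9)
= 3.715 MPa

3.715


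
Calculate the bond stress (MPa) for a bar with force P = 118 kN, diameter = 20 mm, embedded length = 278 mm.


u = P / (pi * db * ld)
= 118 * 1000 / (pi * 20 * 278)
= 6.755 MPa

6.755


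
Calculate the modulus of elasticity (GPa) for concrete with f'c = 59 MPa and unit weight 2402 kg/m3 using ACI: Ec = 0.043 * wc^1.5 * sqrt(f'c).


Ec = 0.043 * 2402^1.5 * sqrt(59) / 1000
= 38.88 GPa

38.88


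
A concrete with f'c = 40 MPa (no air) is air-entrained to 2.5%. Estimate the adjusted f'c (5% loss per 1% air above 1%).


Strength loss = (2.5 - 1) * 5 = 7.5%
f'c = 40 * (1 - 7.5/100)
= 37.0 MPa

37.0


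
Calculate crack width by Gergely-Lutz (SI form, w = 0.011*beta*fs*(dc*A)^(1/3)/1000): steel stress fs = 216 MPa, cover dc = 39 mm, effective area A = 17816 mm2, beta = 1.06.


w = 0.011 * beta * fs * (dc * A)^(1/3) / 1000
= 0.011 * 1.06 * 216 * (39 * 17816)^(1/3) / 1000
= 0.223 mm

0.223


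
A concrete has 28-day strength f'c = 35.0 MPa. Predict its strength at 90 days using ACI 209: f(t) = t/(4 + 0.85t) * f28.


f(90) = 90 / (4 + 0.85 * 90) * 35.0
= 90 / 80.5 * 35.0
= 39.13 MPa

39.13


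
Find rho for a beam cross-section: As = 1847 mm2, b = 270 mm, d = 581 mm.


rho = As / (b * d)
= 1847 / (270 * 581)
= 0.0118

0.0118


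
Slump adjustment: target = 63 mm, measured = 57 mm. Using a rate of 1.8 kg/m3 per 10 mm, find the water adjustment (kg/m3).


Difference = 63 - 57 = 6 mm
Water adjustment = 6 * 1.8 / 10 = 1.1 kg/m3

1.1


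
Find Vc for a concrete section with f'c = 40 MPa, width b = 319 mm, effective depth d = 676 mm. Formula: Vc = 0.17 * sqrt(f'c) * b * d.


Vc = 0.17 * sqrt(40) * 319 * 676 / 1000
= 231.85 kN

231.85


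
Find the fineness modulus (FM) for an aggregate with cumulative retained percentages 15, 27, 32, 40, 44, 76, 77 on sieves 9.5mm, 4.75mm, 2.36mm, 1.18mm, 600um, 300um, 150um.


FM = sum(cumulative % retained) / 100
= 311 / 100
= 3.11

3.11


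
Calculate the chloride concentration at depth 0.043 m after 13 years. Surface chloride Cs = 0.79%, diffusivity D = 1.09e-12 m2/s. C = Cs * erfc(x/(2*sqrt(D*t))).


t_seconds = 13 * 365.25 * 24 * 3600 = 410248800.0 s
arg = 0.043 / (2 * sqrt(1.09e-12 * 410248800.0))
= 1.0167
erfc(1.0167) = 0.1505
C = 0.79 * 0.1505 = 0.1189%

0.1189


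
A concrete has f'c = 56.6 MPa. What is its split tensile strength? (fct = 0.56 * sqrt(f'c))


fct = 0.56 * sqrt(56.6)
= 0.56 * 7.523
= 4.213 MPa

4.213


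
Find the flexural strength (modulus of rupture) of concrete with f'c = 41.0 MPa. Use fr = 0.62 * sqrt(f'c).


fr = 0.62 * sqrt(41.0)
= 3.97 MPa

3.97


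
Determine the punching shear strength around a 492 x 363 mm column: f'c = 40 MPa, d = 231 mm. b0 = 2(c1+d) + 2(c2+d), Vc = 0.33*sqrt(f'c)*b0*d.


b0 = 2*(492 + 231) + 2*(363 + 231) = 2634 mm
Vc = 0.33 * sqrt(40) * 2634 * 231 / 1000
= 1269.91 kN

1269.91


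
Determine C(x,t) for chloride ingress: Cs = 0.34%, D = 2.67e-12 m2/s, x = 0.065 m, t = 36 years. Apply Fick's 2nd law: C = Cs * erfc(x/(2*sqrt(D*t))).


t_seconds = 36 * 365.25 * 24 * 3600 = 1136073600.0 s
arg = 0.065 / (2 * sqrt(2.67e-12 * 1136073600.0))
= 0.5901
erfc(0.5901) = 0.404
C = 0.34 * 0.404 = 0.1374%

0.1374


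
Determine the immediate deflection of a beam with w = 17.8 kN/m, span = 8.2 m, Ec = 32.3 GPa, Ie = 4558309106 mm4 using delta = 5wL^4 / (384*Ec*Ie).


Convert: L = 8.2 m = 8200 mm, Ec = 32.3 GPa = 32300 MPa
delta = 5 * 17.8 * 8200^4 / (384 * 32300 * 4558309106)
= 7.12 mm

7.12


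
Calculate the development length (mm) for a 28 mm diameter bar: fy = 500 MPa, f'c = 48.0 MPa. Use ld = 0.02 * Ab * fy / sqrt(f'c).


Ab = pi * 28^2 / 4 = 615.752 mm2
ld = 0.02 * 615.752 * 500 / sqrt(48.0)
= 888.8 mm

888.8


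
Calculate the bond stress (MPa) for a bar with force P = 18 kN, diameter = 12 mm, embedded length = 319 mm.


u = P / (pi * db * ld)
= 18 * 1000 / (pi * 12 * 319)
= 1.497 MPa

1.497


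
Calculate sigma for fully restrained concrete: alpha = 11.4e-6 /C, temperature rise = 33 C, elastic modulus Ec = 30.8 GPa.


sigma = alpha * dT * Ec
= 11.4e-6 * 33 * 30.8 * 1000
= 11.587 MPa

11.587


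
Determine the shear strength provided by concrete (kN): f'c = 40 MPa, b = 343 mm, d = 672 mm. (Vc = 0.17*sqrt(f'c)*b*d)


Vc = 0.17 * sqrt(40) * 343 * 672 / 1000
= 247.82 kN

247.82


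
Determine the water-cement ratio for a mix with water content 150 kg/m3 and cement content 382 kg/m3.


w/c = water / cement
w/c = 150 / 382 = 0.393

0.393


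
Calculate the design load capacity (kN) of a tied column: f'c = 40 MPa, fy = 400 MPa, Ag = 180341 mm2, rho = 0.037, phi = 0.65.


Ast = rho * Ag = 0.037 * 180341 = 6672.617 mm2
phi*Pn = 0.65 * 0.80 * (0.85 * 40 * (180341 - 6672.617) + 400 * 6672.617) / 1000
= 4458.36 kN

4458.36


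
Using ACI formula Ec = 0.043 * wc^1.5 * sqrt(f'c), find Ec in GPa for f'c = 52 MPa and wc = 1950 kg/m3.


Ec = 0.043 * 1950^1.5 * sqrt(52) / 1000
= 26.7 GPa

26.7


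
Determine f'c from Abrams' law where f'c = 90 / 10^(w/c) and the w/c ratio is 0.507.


f'c = 90 / 10^0.507
= 90 / 3.214
= 28.01 MPa

28.01


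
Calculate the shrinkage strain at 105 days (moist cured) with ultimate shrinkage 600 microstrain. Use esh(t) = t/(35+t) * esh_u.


esh(105) = 105 / (35 + 105) * 600
= 105 / 140 * 600
= 450.0 microstrain

450.0


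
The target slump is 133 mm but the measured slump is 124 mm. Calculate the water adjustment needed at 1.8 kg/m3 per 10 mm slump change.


Difference = 133 - 124 = 9 mm
Water adjustment = 9 * 1.8 / 10 = 1.6 kg/m3

1.6


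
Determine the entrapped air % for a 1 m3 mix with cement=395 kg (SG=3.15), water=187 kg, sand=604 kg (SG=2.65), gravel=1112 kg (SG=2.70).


Vol cement = 395 / (3.15 * 1000) = 0.125397 m3
Vol water = 187 / 1000 = 0.187 m3
Vol sand = 604 / (2.65 * 1000) = 0.227925 m3
Vol gravel = 1112 / (2.70 * 1000) = 0.411852 m3
Total solid + water volume = 0.952173 m3
Air = (1 - 0.952173) * 100 = 4.78%

4.78


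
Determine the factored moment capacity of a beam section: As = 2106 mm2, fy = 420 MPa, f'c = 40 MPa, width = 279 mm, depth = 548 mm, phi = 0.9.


a = As * fy / (0.85 * f'c * b)
= 2106 * 420 / (0.85 * 40 * 279)
= 93.2448 mm
Mn = As * fy * (d - a/2) / 10^6
= 443.4785 kN-m
phi*Mn = 0.9 * 443.4785 = 399.13 kN-m

399.13


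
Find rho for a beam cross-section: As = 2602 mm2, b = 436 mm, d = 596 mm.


rho = As / (b * d)
= 2602 / (436 * 596)
= 0.01

0.01


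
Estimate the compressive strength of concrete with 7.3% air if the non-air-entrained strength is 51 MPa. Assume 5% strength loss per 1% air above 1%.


Strength loss = (7.3 - 1) * 5 = 31.5%
f'c = 51 * (1 - 31.5/100)
= 34.94 MPa

34.94


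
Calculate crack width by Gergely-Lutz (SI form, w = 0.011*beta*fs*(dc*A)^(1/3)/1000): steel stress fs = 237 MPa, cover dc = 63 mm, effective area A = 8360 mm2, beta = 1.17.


w = 0.011 * beta * fs * (dc * A)^(1/3) / 1000
= 0.011 * 1.17 * 237 * (63 * 8360)^(1/3) / 1000
= 0.246 mm

0.246


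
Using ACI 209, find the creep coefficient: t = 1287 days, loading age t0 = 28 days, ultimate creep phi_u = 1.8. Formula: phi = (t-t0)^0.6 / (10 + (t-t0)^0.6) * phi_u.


dt = 1287 - 28 = 1259
phi = 1259^0.6 / (10 + 1259^0.6) * 1.8
= 1.582

1.582


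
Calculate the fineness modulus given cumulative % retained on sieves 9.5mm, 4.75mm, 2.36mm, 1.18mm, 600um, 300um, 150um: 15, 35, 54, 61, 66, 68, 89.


FM = sum(cumulative % retained) / 100
= 388 / 100
= 3.88

3.88


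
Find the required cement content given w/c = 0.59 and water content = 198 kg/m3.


Cement = water / (w/c)
= 198 / 0.59
= 335.6 kg/m3

335.6


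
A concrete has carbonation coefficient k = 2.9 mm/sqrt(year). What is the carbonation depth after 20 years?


depth = k * sqrt(t)
= 2.9 * sqrt(20)
= 12.97 mm

12.97


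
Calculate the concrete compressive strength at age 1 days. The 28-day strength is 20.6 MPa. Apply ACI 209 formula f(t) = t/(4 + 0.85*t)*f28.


f(1) = 1 / (4 + 0.85 * 1) * 20.6
= 1 / 4.85 * 20.6
= 4.25 MPa

4.25


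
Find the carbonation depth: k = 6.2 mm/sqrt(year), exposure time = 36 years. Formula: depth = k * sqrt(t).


depth = k * sqrt(t)
= 6.2 * sqrt(36)
= 37.2 mm

37.2


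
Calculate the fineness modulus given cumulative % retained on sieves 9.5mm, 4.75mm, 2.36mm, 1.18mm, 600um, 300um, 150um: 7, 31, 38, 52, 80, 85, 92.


FM = sum(cumulative % retained) / 100
= 385 / 100
= 3.85

3.85


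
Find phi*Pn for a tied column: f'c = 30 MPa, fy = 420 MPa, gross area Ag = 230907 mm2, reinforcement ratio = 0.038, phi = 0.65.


Ast = rho * Ag = 0.038 * 230907 = 8774.466 mm2
phi*Pn = 0.65 * 0.80 * (0.85 * 30 * (230907 - 8774.466) + 420 * 8774.466) / 1000
= 4861.82 kN

4861.82


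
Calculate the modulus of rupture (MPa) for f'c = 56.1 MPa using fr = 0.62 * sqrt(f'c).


fr = 0.62 * sqrt(56.1)
= 4.644 MPa

4.644


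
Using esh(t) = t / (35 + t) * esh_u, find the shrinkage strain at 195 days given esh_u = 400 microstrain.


esh(195) = 195 / (35 + 195) * 400
= 195 / 230 * 400
= 339.1 microstrain

339.1


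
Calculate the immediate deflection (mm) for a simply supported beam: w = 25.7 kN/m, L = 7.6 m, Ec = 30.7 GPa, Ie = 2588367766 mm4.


Convert: L = 7.6 m = 7600 mm, Ec = 30.7 GPa = 30700 MPa
delta = 5 * 25.7 * 7600^4 / (384 * 30700 * 2588367766)
= 14.05 mm

14.05


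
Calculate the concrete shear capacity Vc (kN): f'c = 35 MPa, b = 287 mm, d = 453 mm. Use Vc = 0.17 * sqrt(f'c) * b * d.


Vc = 0.17 * sqrt(35) * 287 * 453 / 1000
= 130.76 kN

130.76


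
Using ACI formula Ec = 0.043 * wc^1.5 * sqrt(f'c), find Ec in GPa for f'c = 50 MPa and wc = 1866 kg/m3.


Ec = 0.043 * 1866^1.5 * sqrt(50) / 1000
= 24.51 GPa

24.51


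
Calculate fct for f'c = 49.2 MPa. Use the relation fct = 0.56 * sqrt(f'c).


fct = 0.56 * sqrt(49.2)
= 0.56 * 7.014
= 3.928 MPa

3.928


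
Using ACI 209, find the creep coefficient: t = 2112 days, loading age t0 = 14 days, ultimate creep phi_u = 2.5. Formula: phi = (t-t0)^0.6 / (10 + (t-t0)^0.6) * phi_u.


dt = 2112 - 14 = 2098
phi = 2098^0.6 / (10 + 2098^0.6) * 2.5
= 2.269

2.269


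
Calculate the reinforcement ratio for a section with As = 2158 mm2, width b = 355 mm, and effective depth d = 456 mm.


rho = As / (b * d)
= 2158 / (355 * 456)
= 0.0133

0.0133


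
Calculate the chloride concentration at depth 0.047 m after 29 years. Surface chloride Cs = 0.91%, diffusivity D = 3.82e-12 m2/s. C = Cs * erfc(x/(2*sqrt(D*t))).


t_seconds = 29 * 365.25 * 24 * 3600 = 915170400.0 s
arg = 0.047 / (2 * sqrt(3.82e-12 * 915170400.0))
= 0.3975
erfc(0.3975) = 0.5741
C = 0.91 * 0.5741 = 0.5224%

0.5224


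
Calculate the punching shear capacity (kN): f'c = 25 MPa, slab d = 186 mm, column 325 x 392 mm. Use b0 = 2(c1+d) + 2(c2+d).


b0 = 2*(325 + 186) + 2*(392 + 186) = 2178 mm
Vc = 0.33 * sqrt(25) * 2178 * 186 / 1000
= 668.43 kN

668.43


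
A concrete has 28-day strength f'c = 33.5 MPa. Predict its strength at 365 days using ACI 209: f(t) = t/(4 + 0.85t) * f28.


f(365) = 365 / (4 + 0.85 * 365) * 33.5
= 365 / 314.25 * 33.5
= 38.91 MPa

38.91


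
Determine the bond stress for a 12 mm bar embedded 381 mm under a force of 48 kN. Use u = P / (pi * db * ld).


u = P / (pi * db * ld)
= 48 * 1000 / (pi * 12 * 381)
= 3.342 MPa

3.342


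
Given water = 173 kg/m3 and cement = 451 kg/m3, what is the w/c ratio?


w/c = water / cement
w/c = 173 / 451 = 0.384

0.384


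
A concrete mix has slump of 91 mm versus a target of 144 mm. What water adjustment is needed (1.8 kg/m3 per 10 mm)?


Difference = 144 - 91 = 53 mm
Water adjustment = 53 * 1.8 / 10 = 9.5 kg/m3

9.5


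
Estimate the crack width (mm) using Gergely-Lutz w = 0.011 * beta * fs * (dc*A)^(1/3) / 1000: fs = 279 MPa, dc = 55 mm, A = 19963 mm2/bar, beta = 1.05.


w = 0.011 * beta * fs * (dc * A)^(1/3) / 1000
= 0.011 * 1.05 * 279 * (55 * 19963)^(1/3) / 1000
= 0.332 mm

0.332


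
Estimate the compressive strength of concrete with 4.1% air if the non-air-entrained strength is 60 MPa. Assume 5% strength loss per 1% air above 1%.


Strength loss = (4.1 - 1) * 5 = 15.5%
f'c = 60 * (1 - 15.5/100)
= 50.7 MPa

50.7


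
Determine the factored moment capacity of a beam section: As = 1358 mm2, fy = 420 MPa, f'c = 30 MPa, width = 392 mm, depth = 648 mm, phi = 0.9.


a = As * fy / (0.85 * f'c * b)
= 1358 * 420 / (0.85 * 30 * 392)
= 57.0588 mm
Mn = As * fy * (d - a/2) / 10^6
= 353.3212 kN-m
phi*Mn = 0.9 * 353.3212 = 317.99 kN-m

317.99


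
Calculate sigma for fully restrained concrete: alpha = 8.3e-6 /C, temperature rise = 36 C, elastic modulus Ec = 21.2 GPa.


sigma = alpha * dT * Ec
= 8.3e-6 * 36 * 21.2 * 1000
= 6.335 MPa

6.335


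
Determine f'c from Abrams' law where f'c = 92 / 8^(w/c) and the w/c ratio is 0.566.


f'c = 92 / 8^0.566
= 92 / 3.245
= 28.36 MPa

28.36


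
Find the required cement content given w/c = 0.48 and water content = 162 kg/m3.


Cement = water / (w/c)
= 162 / 0.48
= 337.5 kg/m3

337.5


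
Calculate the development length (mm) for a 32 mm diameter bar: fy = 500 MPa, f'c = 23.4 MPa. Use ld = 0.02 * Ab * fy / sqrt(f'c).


Ab = pi * 32^2 / 4 = 804.248 mm2
ld = 0.02 * 804.248 * 500 / sqrt(23.4)
= 1662.6 mm

1662.6


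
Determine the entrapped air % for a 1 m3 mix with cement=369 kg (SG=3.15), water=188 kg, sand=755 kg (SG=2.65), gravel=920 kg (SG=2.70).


Vol cement = 369 / (3.15 * 1000) = 0.117143 m3
Vol water = 188 / 1000 = 0.188 m3
Vol sand = 755 / (2.65 * 1000) = 0.284906 m3
Vol gravel = 920 / (2.70 * 1000) = 0.340741 m3
Total solid + water volume = 0.930789 m3
Air = (1 - 0.930789) * 100 = 6.92%

6.92


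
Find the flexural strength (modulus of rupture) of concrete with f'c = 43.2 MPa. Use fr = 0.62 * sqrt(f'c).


fr = 0.62 * sqrt(43.2)
= 4.075 MPa

4.075


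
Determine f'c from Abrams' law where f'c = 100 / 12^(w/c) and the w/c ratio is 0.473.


f'c = 100 / 12^0.473
= 100 / 3.239
= 30.87 MPa

30.87


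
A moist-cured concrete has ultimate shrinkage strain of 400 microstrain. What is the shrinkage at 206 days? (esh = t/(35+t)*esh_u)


esh(206) = 206 / (35 + 206) * 400
= 206 / 241 * 400
= 341.9 microstrain

341.9


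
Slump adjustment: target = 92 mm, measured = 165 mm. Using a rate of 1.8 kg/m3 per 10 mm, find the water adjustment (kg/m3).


Difference = 92 - 165 = -73 mm
Water adjustment = -73 * 1.8 / 10 = -13.1 kg/m3

-13.1


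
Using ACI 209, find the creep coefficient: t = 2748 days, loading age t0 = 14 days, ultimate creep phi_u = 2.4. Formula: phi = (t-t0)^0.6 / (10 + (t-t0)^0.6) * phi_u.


dt = 2748 - 14 = 2734
phi = 2734^0.6 / (10 + 2734^0.6) * 2.4
= 2.209

2.209


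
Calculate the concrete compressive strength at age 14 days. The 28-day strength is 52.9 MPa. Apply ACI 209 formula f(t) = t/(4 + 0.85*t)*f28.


f(14) = 14 / (4 + 0.85 * 14) * 52.9
= 14 / 15.9 * 52.9
= 46.58 MPa

46.58


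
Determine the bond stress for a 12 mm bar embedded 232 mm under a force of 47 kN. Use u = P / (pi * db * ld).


u = P / (pi * db * ld)
= 47 * 1000 / (pi * 12 * 232)
= 5.374 MPa

5.374


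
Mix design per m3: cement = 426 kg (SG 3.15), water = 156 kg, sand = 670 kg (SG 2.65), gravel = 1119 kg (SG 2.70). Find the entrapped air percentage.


Vol cement = 426 / (3.15 * 1000) = 0.135238 m3
Vol water = 156 / 1000 = 0.156 m3
Vol sand = 670 / (2.65 * 1000) = 0.25283 m3
Vol gravel = 1119 / (2.70 * 1000) = 0.414444 m3
Total solid + water volume = 0.958513 m3
Air = (1 - 0.958513) * 100 = 4.15%

4.15


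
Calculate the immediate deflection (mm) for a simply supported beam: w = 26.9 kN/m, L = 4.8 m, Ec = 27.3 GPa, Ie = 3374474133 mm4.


Convert: L = 4.8 m = 4800 mm, Ec = 27.3 GPa = 27300 MPa
delta = 5 * 26.9 * 4800^4 / (384 * 27300 * 3374474133)
= 2.02 mm

2.02


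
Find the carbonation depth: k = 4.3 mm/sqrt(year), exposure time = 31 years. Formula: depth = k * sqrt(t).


depth = k * sqrt(t)
= 4.3 * sqrt(31)
= 23.94 mm

23.94


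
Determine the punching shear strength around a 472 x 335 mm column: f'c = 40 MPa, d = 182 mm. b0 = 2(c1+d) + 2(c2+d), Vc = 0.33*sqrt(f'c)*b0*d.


b0 = 2*(472 + 182) + 2*(335 + 182) = 2342 mm
Vc = 0.33 * sqrt(40) * 2342 * 182 / 1000
= 889.62 kN

889.62


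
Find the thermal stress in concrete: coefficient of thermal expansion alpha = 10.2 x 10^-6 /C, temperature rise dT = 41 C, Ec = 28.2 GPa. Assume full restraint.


sigma = alpha * dT * Ec
= 10.2e-6 * 41 * 28.2 * 1000
= 11.793 MPa

11.793


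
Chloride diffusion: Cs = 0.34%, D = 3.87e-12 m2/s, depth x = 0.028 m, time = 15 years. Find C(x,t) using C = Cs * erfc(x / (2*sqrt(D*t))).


t_seconds = 15 * 365.25 * 24 * 3600 = 473364000.0 s
arg = 0.028 / (2 * sqrt(3.87e-12 * 473364000.0))
= 0.3271
erfc(0.3271) = 0.6437
C = 0.34 * 0.6437 = 0.2188%

0.2188


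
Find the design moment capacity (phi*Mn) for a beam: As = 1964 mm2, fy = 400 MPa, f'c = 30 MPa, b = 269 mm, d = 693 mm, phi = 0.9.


a = As * fy / (0.85 * f'c * b)
= 1964 * 400 / (0.85 * 30 * 269)
= 114.5273 mm
Mn = As * fy * (d - a/2) / 10^6
= 499.4345 kN-m
phi*Mn = 0.9 * 499.4345 = 449.49 kN-m

449.49


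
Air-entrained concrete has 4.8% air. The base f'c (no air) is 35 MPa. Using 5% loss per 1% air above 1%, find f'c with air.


Strength loss = (4.8 - 1) * 5 = 19.0%
f'c = 35 * (1 - 19.0/100)
= 28.35 MPa

28.35


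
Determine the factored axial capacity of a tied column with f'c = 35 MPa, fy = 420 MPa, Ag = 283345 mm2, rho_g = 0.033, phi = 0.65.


Ast = rho * Ag = 0.033 * 283345 = 9350.385 mm2
phi*Pn = 0.65 * 0.80 * (0.85 * 35 * (283345 - 9350.385) + 420 * 9350.385) / 1000
= 6280.82 kN

6280.82


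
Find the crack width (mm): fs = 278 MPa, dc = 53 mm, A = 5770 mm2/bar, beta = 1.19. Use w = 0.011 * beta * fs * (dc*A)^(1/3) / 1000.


w = 0.011 * beta * fs * (dc * A)^(1/3) / 1000
= 0.011 * 1.19 * 278 * (53 * 5770)^(1/3) / 1000
= 0.245 mm

0.245


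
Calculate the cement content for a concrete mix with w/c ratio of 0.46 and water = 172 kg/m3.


Cement = water / (w/c)
= 172 / 0.46
= 373.9 kg/m3

373.9


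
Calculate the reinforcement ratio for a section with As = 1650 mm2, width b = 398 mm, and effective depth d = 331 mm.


rho = As / (b * d)
= 1650 / (398 * 331)
= 0.0125

0.0125


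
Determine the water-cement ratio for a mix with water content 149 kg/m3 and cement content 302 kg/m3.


w/c = water / cement
w/c = 149 / 302 = 0.493

0.493


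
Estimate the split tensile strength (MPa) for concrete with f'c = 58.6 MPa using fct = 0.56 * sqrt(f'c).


fct = 0.56 * sqrt(58.6)
= 0.56 * 7.655
= 4.287 MPa

4.287


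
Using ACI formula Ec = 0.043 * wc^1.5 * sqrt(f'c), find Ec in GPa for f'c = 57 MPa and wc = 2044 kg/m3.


Ec = 0.043 * 2044^1.5 * sqrt(57) / 1000
= 30.0 GPa

30.0


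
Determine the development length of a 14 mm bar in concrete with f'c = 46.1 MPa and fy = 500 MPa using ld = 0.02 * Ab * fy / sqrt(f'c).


Ab = pi * 14^2 / 4 = 153.938 mm2
ld = 0.02 * 153.938 * 500 / sqrt(46.1)
= 226.7 mm

226.7


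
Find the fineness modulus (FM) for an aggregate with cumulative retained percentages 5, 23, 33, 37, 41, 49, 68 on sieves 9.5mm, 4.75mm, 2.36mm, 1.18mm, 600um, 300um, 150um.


FM = sum(cumulative % retained) / 100
= 256 / 100
= 2.56

2.56


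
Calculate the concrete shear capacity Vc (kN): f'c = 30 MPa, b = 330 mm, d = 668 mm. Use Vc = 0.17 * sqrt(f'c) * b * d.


Vc = 0.17 * sqrt(30) * 330 * 668 / 1000
= 205.26 kN

205.26


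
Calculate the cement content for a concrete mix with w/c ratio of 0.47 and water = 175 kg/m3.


Cement = water / (w/c)
= 175 / 0.47
= 372.3 kg/m3

372.3


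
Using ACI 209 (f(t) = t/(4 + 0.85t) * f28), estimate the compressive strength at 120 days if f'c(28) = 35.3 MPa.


f(120) = 120 / (4 + 0.85 * 120) * 35.3
= 120 / 106.0 * 35.3
= 39.96 MPa

39.96


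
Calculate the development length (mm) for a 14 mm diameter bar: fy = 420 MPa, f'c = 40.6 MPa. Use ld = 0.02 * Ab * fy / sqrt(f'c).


Ab = pi * 14^2 / 4 = 153.938 mm2
ld = 0.02 * 153.938 * 420 / sqrt(40.6)
= 202.9 mm

202.9


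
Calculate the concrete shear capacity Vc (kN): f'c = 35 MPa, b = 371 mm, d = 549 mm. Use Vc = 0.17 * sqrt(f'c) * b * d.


Vc = 0.17 * sqrt(35) * 371 * 549 / 1000
= 204.85 kN

204.85


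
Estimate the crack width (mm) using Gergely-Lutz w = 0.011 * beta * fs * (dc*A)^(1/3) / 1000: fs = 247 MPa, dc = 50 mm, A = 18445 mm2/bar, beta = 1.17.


w = 0.011 * beta * fs * (dc * A)^(1/3) / 1000
= 0.011 * 1.17 * 247 * (50 * 18445)^(1/3) / 1000
= 0.309 mm

0.309


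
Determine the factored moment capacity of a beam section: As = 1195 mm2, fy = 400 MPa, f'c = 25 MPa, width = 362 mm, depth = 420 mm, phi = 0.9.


a = As * fy / (0.85 * f'c * b)
= 1195 * 400 / (0.85 * 25 * 362)
= 62.1384 mm
Mn = As * fy * (d - a/2) / 10^6
= 185.9089 kN-m
phi*Mn = 0.9 * 185.9089 = 167.32 kN-m

167.32


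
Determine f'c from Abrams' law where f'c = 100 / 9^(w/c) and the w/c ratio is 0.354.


f'c = 100 / 9^0.354
= 100 / 2.177
= 45.94 MPa

45.94


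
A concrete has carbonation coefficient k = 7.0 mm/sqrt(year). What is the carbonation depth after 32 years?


depth = k * sqrt(t)
= 7.0 * sqrt(32)
= 39.6 mm

39.6


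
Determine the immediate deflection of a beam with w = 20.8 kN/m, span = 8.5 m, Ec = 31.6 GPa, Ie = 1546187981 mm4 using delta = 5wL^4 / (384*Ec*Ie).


Convert: L = 8.5 m = 8500 mm, Ec = 31.6 GPa = 31600 MPa
delta = 5 * 20.8 * 8500^4 / (384 * 31600 * 1546187981)
= 28.94 mm

28.94


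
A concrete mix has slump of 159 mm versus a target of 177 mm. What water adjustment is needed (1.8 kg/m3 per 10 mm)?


Difference = 177 - 159 = 18 mm
Water adjustment = 18 * 1.8 / 10 = 3.2 kg/m3

3.2
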